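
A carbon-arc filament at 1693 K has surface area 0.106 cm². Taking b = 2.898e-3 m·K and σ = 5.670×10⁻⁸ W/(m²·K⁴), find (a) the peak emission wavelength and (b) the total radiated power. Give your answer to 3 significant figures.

(a) λ_max = b/T = 2.898×10⁻³/1693 = 1.712×10⁻⁶ m = 1.71×10³ nm.
Area A = 0.106 cm² = 1.06×10⁻⁵ m².
(b) P = σAT⁴ = 5.670×10⁻⁸×1.06×10⁻⁵×(1693)⁴ = 4.94 W.

λ_max ≈ 1.71×10³ nm; P ≈ 4.94 W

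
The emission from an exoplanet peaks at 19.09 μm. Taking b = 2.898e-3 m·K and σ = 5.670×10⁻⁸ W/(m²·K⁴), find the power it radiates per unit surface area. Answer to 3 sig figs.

I ≈ 30.1 W/m²

Wien's law: T = b/λ_max = 2.898×10⁻³/1.909×10⁻⁵ = 151.807 K.
Then I = σT⁴ = 5.670×10⁻⁸×(151.807)⁴ = 30.1 W/m².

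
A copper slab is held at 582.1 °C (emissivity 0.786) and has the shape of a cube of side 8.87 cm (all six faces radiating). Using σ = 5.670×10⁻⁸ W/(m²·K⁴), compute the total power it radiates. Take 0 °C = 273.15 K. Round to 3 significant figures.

P ≈ 1.13×10³ W

T = 582.1 °C + 273.15 = 855.25 K.
Area A = 6s² = 6×(0.0887 m)² = 0.0472061 m².
P = εσAT⁴ = 0.786 × 5.670×10⁻⁸ × 0.0472061 × (855.25)⁴ = 1.13×10³ W.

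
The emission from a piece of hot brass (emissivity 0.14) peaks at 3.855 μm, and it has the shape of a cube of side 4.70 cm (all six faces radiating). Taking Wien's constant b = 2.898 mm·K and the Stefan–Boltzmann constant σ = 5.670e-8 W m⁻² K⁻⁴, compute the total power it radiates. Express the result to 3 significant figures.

Wien's law: T = b/λ_max = 2.898×10⁻³/3.855×10⁻⁶ = 751.751 K.
Area A = 6s² = 6×(0.0470 m)² = 0.013254 m².
Then P = εσAT⁴ = 0.14×5.670×10⁻⁸×0.013254×(751.751)⁴ = 33.6 W.

P ≈ 33.6 W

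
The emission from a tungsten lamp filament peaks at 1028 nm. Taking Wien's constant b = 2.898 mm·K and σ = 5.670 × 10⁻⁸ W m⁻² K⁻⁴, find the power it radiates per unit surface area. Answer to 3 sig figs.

Wien's law: T = b/λ_max = 2.898×10⁻³/1.028×10⁻⁶ = 2819.07 K.
Then I = σT⁴ = 5.670×10⁻⁸×(2819.07)⁴ = 3.58×10⁶ W/m².

I ≈ 3.58×10⁶ W/m²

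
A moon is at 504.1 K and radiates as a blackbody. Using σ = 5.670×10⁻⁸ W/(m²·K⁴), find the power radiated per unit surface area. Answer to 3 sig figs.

I ≈ 3.66×10³ W/m²

Stefan–Boltzmann: I = σT⁴ = 5.670×10⁻⁸ × (504.1)⁴ = 3.66×10³ W/m².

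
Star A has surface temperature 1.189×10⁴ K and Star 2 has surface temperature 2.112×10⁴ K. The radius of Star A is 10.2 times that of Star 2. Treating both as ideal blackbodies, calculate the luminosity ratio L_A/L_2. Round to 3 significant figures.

L ∝ R²T⁴, so L_A/L_2 = (R_A/R_2)²(T_A/T_2)⁴ = (10.2)² × (1.189×10⁴/2.112×10⁴)⁴ = 104.04 × 0.100450 = 10.5.

L_A/L_2 ≈ 10.5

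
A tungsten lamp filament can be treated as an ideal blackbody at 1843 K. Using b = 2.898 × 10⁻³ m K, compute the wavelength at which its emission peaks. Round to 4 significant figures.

λ_max ≈ 1572 nm

Wien's displacement law: λ_max = b/T = (2.898×10⁻³ m·K)/(1843 K) = 1.5724×10⁻⁶ m.
That is 1572 nm, in the infrared range.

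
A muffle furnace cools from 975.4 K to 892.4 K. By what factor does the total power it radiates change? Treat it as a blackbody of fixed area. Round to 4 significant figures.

P ∝ T⁴, so P₂/P₁ = (T₂/T₁)⁴ = (892.4/975.4)⁴ = (0.914907)⁴ = 0.7007.

P₂/P₁ ≈ 0.7007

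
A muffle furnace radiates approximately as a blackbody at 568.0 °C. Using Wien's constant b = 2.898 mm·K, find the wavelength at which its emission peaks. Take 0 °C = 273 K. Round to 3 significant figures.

T = 568.0 °C + 273 = 841.0 K.
Wien's displacement law: λ_max = b/T = (2.898×10⁻³ m·K)/(841.0 K) = 3.446×10⁻⁶ m.
That is 3.45 μm, in the infrared range.

λ_max ≈ 3.45 μm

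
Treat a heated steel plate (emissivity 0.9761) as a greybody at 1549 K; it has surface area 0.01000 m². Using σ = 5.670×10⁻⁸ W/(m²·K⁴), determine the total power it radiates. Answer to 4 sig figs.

P ≈ 3186 W

Area A = 0.01000 m².
P = εσAT⁴ = 0.9761 × 5.670×10⁻⁸ × 0.01000 × (1549)⁴ = 3186 W.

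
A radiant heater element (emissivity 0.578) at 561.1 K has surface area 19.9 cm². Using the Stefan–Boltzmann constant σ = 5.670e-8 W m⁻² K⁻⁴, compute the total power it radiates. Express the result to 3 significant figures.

Area A = 19.9 cm² = 1.99×10⁻³ m².
P = εσAT⁴ = 0.578 × 5.670×10⁻⁸ × 1.99×10⁻³ × (561.1)⁴ = 6.46 W.

P ≈ 6.46 W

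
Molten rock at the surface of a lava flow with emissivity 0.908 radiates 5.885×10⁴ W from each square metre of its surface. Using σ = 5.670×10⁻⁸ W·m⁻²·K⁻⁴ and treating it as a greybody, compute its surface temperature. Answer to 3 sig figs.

T ≈ 1.03×10³ K

I = εσT⁴, so T = (I/εσ)^(1/4) = (5.885×10⁴/(0.908×5.670×10⁻⁸))^(1/4) = 1.03×10³ K.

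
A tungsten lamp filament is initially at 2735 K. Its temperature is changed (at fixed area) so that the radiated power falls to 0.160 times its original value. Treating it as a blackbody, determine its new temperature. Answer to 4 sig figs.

T₂ ≈ 1730 K

P ∝ T⁴, so T₂/T₁ = (P₂/P₁)^(1/4) = (0.160)^(1/4) = 0.632456.
T₂ = 2735 × 0.632456 = 1730 K.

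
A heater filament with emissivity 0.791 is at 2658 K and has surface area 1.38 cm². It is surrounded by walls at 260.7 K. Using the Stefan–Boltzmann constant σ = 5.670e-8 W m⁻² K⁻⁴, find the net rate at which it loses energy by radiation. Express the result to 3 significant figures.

Area A = 1.38 cm² = 1.38×10⁻⁴ m².
Net radiated power P_net = εσA(T⁴ − T₀⁴) = 0.791×5.670×10⁻⁸×1.38×10⁻⁴×(2658⁴ − 260.7⁴).
T⁴ − T₀⁴ = 4.99137×10¹³ − 4.61917×10⁹ = 4.99091×10¹³ K⁴, so P_net = 309 W.

Net loss ≈ 309 W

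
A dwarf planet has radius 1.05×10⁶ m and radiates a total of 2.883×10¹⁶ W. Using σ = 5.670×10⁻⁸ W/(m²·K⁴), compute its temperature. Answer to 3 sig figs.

Surface area A = 4πR² = 4π(1.05×10⁶ m)² = 1.38544×10¹³ m².
P = σAT⁴ ⇒ T = (P/(σA))^(1/4) = (2.883×10¹⁶/(5.670×10⁻⁸×1.38544×10¹³))^(1/4) = 438 K.

T ≈ 438 K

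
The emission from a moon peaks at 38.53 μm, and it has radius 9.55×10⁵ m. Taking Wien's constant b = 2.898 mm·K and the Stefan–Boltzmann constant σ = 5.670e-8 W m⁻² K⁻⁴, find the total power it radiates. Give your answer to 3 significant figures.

Wien's law: T = b/λ_max = 2.898×10⁻³/3.853×10⁻⁵ = 75.2141 K.
Surface area A = 4πR² = 4π(9.55×10⁵ m)² = 1.14608×10¹³ m².
Then P = σAT⁴ = 5.670×10⁻⁸×1.14608×10¹³×(75.2141)⁴ = 2.08×10¹³ W.

P ≈ 2.08×10¹³ W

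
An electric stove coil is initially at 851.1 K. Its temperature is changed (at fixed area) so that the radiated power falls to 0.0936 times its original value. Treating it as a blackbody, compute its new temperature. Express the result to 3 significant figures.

P ∝ T⁴, so T₂/T₁ = (P₂/P₁)^(1/4) = (0.0936)^(1/4) = 0.553119.
T₂ = 851.1 × 0.553119 = 471 K.

T₂ ≈ 471 K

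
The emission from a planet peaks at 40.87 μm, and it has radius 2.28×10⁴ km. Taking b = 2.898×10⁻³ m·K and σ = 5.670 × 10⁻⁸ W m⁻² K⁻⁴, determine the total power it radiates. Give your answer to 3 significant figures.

P ≈ 9.36×10¹⁵ W

Wien's law: T = b/λ_max = 2.898×10⁻³/4.087×10⁻⁵ = 70.9078 K.
Surface area A = 4πR² = 4π(2.28×10⁷ m)² = 6.53250×10¹⁵ m².
Then P = σAT⁴ = 5.670×10⁻⁸×6.53250×10¹⁵×(70.9078)⁴ = 9.36×10¹⁵ W.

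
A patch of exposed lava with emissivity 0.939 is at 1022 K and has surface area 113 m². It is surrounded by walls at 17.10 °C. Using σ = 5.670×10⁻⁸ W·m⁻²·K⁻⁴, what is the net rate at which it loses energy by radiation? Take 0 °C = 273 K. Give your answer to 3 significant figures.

Surroundings: T = 17.10 °C + 273 = 290.10 K.
Area A = 113 m².
Net radiated power P_net = εσA(T⁴ − T₀⁴) = 0.939×5.670×10⁻⁸×113×(1022⁴ − 290.10⁴).
T⁴ − T₀⁴ = 1.09095×10¹² − 7.08257×10⁹ = 1.08387×10¹² K⁴, so P_net = 6.52×10⁶ W.

Net loss ≈ 6.52×10⁶ W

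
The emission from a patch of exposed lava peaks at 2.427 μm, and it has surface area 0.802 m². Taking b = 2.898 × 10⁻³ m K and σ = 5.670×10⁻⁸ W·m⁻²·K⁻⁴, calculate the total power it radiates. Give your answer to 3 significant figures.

Wien's law: T = b/λ_max = 2.898×10⁻³/2.427×10⁻⁶ = 1194.07 K.
Area A = 0.802 m².
Then P = σAT⁴ = 5.670×10⁻⁸×0.802×(1194.07)⁴ = 9.24×10⁴ W.

P ≈ 9.24×10⁴ W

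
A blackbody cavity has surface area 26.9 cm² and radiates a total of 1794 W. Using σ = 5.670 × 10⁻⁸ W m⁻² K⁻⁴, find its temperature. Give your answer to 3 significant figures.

Area A = 26.9 cm² = 2.69×10⁻³ m².
P = σAT⁴ ⇒ T = (P/(σA))^(1/4) = (1794/(5.670×10⁻⁸×2.69×10⁻³))^(1/4) = 1.85×10³ K.

T ≈ 1.85×10³ K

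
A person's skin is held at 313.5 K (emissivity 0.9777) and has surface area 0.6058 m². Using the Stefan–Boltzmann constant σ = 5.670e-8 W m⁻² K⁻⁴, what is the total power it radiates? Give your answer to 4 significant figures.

P ≈ 324.4 W

Area A = 0.6058 m².
P = εσAT⁴ = 0.9777 × 5.670×10⁻⁸ × 0.6058 × (313.5)⁴ = 324.4 W.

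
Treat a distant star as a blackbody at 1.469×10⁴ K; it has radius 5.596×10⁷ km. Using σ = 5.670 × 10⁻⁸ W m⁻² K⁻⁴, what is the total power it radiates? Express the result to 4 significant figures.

Surface area A = 4πR² = 4π(5.596×10¹⁰ m)² = 3.93519×10²² m².
P = σAT⁴ = 5.670×10⁻⁸ × 3.93519×10²² × (1.469×10⁴)⁴ = 1.039×10³² W.

P ≈ 1.039×10³² W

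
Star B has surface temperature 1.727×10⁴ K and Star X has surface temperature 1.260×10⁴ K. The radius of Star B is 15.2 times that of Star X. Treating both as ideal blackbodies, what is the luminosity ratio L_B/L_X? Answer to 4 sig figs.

L_B/L_X ≈ 815.4

L ∝ R²T⁴, so L_B/L_X = (R_B/R_X)²(T_B/T_X)⁴ = (15.2)² × (1.727×10⁴/1.260×10⁴)⁴ = 231.04 × 3.52929 = 815.4.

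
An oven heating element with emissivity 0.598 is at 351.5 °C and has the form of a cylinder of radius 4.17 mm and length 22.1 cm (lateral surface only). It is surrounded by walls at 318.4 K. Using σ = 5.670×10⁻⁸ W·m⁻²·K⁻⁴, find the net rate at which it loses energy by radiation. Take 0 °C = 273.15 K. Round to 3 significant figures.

T = 351.5 °C + 273.15 = 624.65 K.
Lateral area A = 2πrL = 2π×4.17×10⁻³×0.221 = 5.79040×10⁻³ m².
Net radiated power P_net = εσA(T⁴ − T₀⁴) = 0.598×5.670×10⁻⁸×5.79040×10⁻³×(624.65⁴ − 318.4⁴).
T⁴ − T₀⁴ = 1.52246×10¹¹ − 1.02776×10¹⁰ = 1.41968×10¹¹ K⁴, so P_net = 27.9 W.

Net loss ≈ 27.9 W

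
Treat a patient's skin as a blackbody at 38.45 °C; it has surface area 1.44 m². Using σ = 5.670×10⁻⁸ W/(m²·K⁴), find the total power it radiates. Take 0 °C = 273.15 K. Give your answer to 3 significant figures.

P ≈ 770 W

T = 38.45 °C + 273.15 = 311.60 K.
Area A = 1.44 m².
P = σAT⁴ = 5.670×10⁻⁸ × 1.44 × (311.60)⁴ = 770 W.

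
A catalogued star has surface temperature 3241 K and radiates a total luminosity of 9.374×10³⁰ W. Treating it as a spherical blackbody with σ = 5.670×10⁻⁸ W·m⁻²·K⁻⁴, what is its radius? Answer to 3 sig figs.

L = 4πR²σT⁴ ⇒ R = √(L/(4πσT⁴)).
σT⁴ = 6.25604×10⁶ W/m², so R = √(9.374×10³⁰/(4π×6.25604×10⁶)) = 3.45×10¹¹ m.

R ≈ 3.45×10¹¹ m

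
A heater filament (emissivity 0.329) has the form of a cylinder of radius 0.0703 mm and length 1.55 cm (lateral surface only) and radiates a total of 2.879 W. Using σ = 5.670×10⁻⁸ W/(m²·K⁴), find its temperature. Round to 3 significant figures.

Lateral area A = 2πrL = 2π×7.03×10⁻⁵×0.0155 = 6.84647×10⁻⁶ m².
P = εσAT⁴ ⇒ T = (P/(εσA))^(1/4) = (2.879/(0.329×5.670×10⁻⁸×6.84647×10⁻⁶))^(1/4) = 2.18×10³ K.

T ≈ 2.18×10³ K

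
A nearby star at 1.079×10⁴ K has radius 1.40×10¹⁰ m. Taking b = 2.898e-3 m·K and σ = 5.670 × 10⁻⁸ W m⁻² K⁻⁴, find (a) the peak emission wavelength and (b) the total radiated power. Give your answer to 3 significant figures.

λ_max ≈ 269 nm; P ≈ 1.89×10³⁰ W

(a) λ_max = b/T = 2.898×10⁻³/1.079×10⁴ = 2.686×10⁻⁷ m = 269 nm.
Surface area A = 4πR² = 4π(1.40×10¹⁰ m)² = 2.46301×10²¹ m².
(b) P = σAT⁴ = 5.670×10⁻⁸×2.46301×10²¹×(1.079×10⁴)⁴ = 1.89×10³⁰ W.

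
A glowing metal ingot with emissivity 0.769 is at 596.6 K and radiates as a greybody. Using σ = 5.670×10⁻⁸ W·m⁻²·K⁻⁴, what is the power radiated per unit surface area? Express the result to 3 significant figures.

I ≈ 5.52×10³ W/m²

Stefan–Boltzmann: I = εσT⁴ = 0.769 × 5.670×10⁻⁸ × (596.6)⁴ = 5.52×10³ W/m².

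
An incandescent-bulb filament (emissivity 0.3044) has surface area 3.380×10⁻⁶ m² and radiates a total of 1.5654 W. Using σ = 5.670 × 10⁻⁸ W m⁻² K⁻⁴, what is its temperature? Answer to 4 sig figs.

T ≈ 2276 K

Area A = 3.380×10⁻⁶ m².
P = εσAT⁴ ⇒ T = (P/(εσA))^(1/4) = (1.5654/(0.3044×5.670×10⁻⁸×3.380×10⁻⁶))^(1/4) = 2276 K.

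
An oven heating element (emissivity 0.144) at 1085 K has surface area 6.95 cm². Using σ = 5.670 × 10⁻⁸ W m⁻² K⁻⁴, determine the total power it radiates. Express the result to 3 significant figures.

Area A = 6.95 cm² = 6.95×10⁻⁴ m².
P = εσAT⁴ = 0.144 × 5.670×10⁻⁸ × 6.95×10⁻⁴ × (1085)⁴ = 7.86 W.

P ≈ 7.86 W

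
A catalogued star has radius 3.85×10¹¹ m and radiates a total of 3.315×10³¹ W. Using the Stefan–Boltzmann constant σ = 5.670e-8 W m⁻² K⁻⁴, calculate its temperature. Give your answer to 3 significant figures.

Surface area A = 4πR² = 4π(3.85×10¹¹ m)² = 1.86265×10²⁴ m².
P = σAT⁴ ⇒ T = (P/(σA))^(1/4) = (3.315×10³¹/(5.670×10⁻⁸×1.86265×10²⁴))^(1/4) = 4.21×10³ K.

T ≈ 4.21×10³ K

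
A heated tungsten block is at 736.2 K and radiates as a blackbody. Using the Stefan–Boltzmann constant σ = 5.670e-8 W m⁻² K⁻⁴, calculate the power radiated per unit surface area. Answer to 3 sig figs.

I ≈ 1.67×10⁴ W/m²

Stefan–Boltzmann: I = σT⁴ = 5.670×10⁻⁸ × (736.2)⁴ = 1.67×10⁴ W/m².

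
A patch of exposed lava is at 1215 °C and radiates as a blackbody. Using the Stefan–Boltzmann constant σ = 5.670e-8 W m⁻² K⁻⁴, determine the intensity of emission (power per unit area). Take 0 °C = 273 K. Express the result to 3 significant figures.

I ≈ 2.78×10⁵ W/m²

T = 1215 °C + 273 = 1488 K.
Stefan–Boltzmann: I = σT⁴ = 5.670×10⁻⁸ × (1488)⁴ = 2.78×10⁵ W/m².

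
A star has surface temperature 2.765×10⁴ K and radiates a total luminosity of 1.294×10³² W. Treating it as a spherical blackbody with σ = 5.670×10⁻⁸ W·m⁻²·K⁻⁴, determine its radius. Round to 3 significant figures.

R ≈ 1.76×10¹⁰ m

L = 4πR²σT⁴ ⇒ R = √(L/(4πσT⁴)).
σT⁴ = 3.31408×10¹⁰ W/m², so R = √(1.294×10³²/(4π×3.31408×10¹⁰)) = 1.76×10¹⁰ m.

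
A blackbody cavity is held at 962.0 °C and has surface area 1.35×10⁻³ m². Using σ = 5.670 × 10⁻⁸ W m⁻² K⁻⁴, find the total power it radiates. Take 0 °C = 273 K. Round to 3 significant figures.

P ≈ 178 W

T = 962.0 °C + 273 = 1235.0 K.
Area A = 1.35×10⁻³ m².
P = σAT⁴ = 5.670×10⁻⁸ × 1.35×10⁻³ × (1235.0)⁴ = 178 W.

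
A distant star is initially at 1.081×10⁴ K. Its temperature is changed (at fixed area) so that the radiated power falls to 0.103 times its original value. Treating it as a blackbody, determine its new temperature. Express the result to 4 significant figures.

T₂ ≈ 6124 K

P ∝ T⁴, so T₂/T₁ = (P₂/P₁)^(1/4) = (0.103)^(1/4) = 0.566512.
T₂ = 1.081×10⁴ × 0.566512 = 6124 K.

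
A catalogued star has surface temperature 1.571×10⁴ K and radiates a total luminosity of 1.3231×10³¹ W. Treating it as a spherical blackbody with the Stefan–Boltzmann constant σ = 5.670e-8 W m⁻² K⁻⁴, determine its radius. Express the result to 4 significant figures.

L = 4πR²σT⁴ ⇒ R = √(L/(4πσT⁴)).
σT⁴ = 3.45373×10⁹ W/m², so R = √(1.3231×10³¹/(4π×3.45373×10⁹)) = 1.746×10¹⁰ m.

R ≈ 1.746×10¹⁰ m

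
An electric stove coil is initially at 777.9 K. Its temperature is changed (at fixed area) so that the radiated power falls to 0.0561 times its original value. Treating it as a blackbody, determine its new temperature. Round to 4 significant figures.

T₂ ≈ 378.6 K

P ∝ T⁴, so T₂/T₁ = (P₂/P₁)^(1/4) = (0.0561)^(1/4) = 0.486677.
T₂ = 777.9 × 0.486677 = 378.6 K.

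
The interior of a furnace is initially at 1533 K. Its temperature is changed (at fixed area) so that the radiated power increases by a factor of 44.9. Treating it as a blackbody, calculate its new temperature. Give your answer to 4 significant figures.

P ∝ T⁴, so T₂/T₁ = (P₂/P₁)^(1/4) = (44.9)^(1/4) = 2.58858.
T₂ = 1533 × 2.58858 = 3968 K.

T₂ ≈ 3968 K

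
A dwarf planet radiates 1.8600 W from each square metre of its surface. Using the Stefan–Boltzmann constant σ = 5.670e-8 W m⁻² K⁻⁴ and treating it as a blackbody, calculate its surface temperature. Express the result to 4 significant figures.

I = σT⁴, so T = (I/σ)^(1/4) = (1.8600/(5.670×10⁻⁸))^(1/4) = 75.68 K.

T ≈ 75.68 K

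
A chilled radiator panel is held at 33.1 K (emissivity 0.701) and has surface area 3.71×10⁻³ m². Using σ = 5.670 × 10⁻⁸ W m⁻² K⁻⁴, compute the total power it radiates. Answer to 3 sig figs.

P ≈ 1.77×10⁻⁴ W

Area A = 3.71×10⁻³ m².
P = εσAT⁴ = 0.701 × 5.670×10⁻⁸ × 3.71×10⁻³ × (33.1)⁴ = 1.77×10⁻⁴ W.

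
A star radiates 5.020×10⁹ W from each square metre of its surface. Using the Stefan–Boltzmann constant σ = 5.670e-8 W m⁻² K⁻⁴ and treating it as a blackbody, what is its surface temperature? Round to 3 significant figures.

I = σT⁴, so T = (I/σ)^(1/4) = (5.020×10⁹/(5.670×10⁻⁸))^(1/4) = 1.72×10⁴ K.

T ≈ 1.72×10⁴ K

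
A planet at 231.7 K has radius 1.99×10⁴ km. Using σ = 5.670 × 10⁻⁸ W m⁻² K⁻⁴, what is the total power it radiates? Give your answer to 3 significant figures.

Surface area A = 4πR² = 4π(1.99×10⁷ m)² = 4.97641×10¹⁵ m².
P = σAT⁴ = 5.670×10⁻⁸ × 4.97641×10¹⁵ × (231.7)⁴ = 8.13×10¹⁷ W.

P ≈ 8.13×10¹⁷ W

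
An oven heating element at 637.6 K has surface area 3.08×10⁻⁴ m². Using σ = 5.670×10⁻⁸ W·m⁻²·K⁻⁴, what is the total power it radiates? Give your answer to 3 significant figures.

P ≈ 2.89 W

Area A = 3.08×10⁻⁴ m².
P = σAT⁴ = 5.670×10⁻⁸ × 3.08×10⁻⁴ × (637.6)⁴ = 2.89 W.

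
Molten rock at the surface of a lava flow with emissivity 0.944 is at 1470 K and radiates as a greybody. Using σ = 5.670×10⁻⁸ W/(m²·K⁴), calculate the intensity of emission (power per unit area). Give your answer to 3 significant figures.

Stefan–Boltzmann: I = εσT⁴ = 0.944 × 5.670×10⁻⁸ × (1470)⁴ = 2.50×10⁵ W/m².

I ≈ 2.50×10⁵ W/m²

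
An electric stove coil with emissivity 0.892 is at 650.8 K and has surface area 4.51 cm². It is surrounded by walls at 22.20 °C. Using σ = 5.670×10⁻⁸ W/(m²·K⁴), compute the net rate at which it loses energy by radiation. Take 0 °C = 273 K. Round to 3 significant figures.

Surroundings: T = 22.20 °C + 273 = 295.20 K.
Area A = 4.51 cm² = 4.51×10⁻⁴ m².
Net radiated power P_net = εσA(T⁴ − T₀⁴) = 0.892×5.670×10⁻⁸×4.51×10⁻⁴×(650.8⁴ − 295.20⁴).
T⁴ − T₀⁴ = 1.79387×10¹¹ − 7.59391×10⁹ = 1.71793×10¹¹ K⁴, so P_net = 3.92 W.

Net loss ≈ 3.92 W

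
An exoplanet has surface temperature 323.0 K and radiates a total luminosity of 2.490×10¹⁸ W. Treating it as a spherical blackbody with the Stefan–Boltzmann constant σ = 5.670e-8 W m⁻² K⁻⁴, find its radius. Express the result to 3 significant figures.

L = 4πR²σT⁴ ⇒ R = √(L/(4πσT⁴)).
σT⁴ = 617.153 W/m², so R = √(2.490×10¹⁸/(4π×617.153)) = 1.79×10⁷ m.

R ≈ 1.79×10⁷ m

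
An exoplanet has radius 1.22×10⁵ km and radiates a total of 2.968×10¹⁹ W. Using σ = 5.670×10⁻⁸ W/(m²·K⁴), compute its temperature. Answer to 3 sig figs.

Surface area A = 4πR² = 4π(1.22×10⁸ m)² = 1.87038×10¹⁷ m².
P = σAT⁴ ⇒ T = (P/(σA))^(1/4) = (2.968×10¹⁹/(5.670×10⁻⁸×1.87038×10¹⁷))^(1/4) = 230 K.

T ≈ 230 K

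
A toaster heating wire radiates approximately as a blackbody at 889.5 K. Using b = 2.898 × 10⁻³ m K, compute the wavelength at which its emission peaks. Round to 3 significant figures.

λ_max ≈ 3.26 μm

Wien's displacement law: λ_max = b/T = (2.898×10⁻³ m·K)/(889.5 K) = 3.258×10⁻⁶ m.
That is 3.26 μm, in the infrared range.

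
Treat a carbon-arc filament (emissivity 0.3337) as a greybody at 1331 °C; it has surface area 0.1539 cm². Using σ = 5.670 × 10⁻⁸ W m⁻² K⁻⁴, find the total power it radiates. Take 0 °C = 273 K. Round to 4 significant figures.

P ≈ 1.928 W

T = 1331 °C + 273 = 1604 K.
Area A = 0.1539 cm² = 1.539×10⁻⁵ m².
P = εσAT⁴ = 0.3337 × 5.670×10⁻⁸ × 1.539×10⁻⁵ × (1604)⁴ = 1.928 W.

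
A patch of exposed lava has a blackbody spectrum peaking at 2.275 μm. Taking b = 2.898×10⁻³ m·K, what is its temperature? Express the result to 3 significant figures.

Wien's law gives T = b/λ_max = (2.898×10⁻³ m·K)/(2.275×10⁻⁶ m) = 1.27×10³ K.

T ≈ 1.27×10³ K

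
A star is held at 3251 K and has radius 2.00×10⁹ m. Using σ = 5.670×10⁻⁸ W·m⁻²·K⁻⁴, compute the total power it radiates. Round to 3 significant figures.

Surface area A = 4πR² = 4π(2.00×10⁹ m)² = 5.02655×10¹⁹ m².
P = σAT⁴ = 5.670×10⁻⁸ × 5.02655×10¹⁹ × (3251)⁴ = 3.18×10²⁶ W.

P ≈ 3.18×10²⁶ W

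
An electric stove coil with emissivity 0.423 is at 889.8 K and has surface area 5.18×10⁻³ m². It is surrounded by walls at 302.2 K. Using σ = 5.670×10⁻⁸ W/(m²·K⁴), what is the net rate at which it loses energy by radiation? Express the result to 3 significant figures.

Net loss ≈ 76.8 W

Area A = 5.18×10⁻³ m².
Net radiated power P_net = εσA(T⁴ − T₀⁴) = 0.423×5.670×10⁻⁸×5.18×10⁻³×(889.8⁴ − 302.2⁴).
T⁴ − T₀⁴ = 6.26859×10¹¹ − 8.34023×10⁹ = 6.18519×10¹¹ K⁴, so P_net = 76.8 W.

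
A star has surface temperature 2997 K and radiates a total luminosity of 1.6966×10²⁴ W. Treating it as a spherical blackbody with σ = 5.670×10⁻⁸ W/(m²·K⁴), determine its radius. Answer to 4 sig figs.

R ≈ 1.718×10⁸ m

L = 4πR²σT⁴ ⇒ R = √(L/(4πσT⁴)).
σT⁴ = 4.57436×10⁶ W/m², so R = √(1.6966×10²⁴/(4π×4.57436×10⁶)) = 1.718×10⁸ m.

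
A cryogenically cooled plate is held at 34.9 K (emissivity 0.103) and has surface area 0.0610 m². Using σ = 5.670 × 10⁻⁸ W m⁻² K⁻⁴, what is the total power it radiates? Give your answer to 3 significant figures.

Area A = 0.0610 m².
P = εσAT⁴ = 0.103 × 5.670×10⁻⁸ × 0.0610 × (34.9)⁴ = 5.29×10⁻⁴ W.

P ≈ 5.29×10⁻⁴ W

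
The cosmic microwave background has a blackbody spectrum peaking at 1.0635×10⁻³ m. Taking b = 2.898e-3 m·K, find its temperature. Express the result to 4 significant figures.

Wien's law gives T = b/λ_max = (2.898×10⁻³ m·K)/(1.0635×10⁻³ m) = 2.725 K.

T ≈ 2.725 K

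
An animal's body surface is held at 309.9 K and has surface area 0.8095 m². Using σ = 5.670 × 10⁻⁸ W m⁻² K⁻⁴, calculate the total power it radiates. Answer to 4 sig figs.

P ≈ 423.3 W

Area A = 0.8095 m².
P = σAT⁴ = 5.670×10⁻⁸ × 0.8095 × (309.9)⁴ = 423.3 W.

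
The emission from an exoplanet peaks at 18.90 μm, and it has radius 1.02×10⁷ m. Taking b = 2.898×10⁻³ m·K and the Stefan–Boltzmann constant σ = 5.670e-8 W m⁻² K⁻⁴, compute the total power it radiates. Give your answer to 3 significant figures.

P ≈ 4.10×10¹⁶ W

Wien's law: T = b/λ_max = 2.898×10⁻³/1.890×10⁻⁵ = 153.333 K.
Surface area A = 4πR² = 4π(1.02×10⁷ m)² = 1.30741×10¹⁵ m².
Then P = σAT⁴ = 5.670×10⁻⁸×1.30741×10¹⁵×(153.333)⁴ = 4.10×10¹⁶ W.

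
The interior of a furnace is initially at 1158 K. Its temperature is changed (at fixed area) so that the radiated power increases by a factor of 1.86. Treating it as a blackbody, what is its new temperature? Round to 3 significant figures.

T₂ ≈ 1.35×10³ K

P ∝ T⁴, so T₂/T₁ = (P₂/P₁)^(1/4) = (1.86)^(1/4) = 1.16783.
T₂ = 1158 × 1.16783 = 1.35×10³ K.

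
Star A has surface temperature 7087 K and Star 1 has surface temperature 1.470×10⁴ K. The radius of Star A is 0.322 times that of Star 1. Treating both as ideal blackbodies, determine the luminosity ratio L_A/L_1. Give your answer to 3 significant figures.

L_A/L_1 ≈ 5.60×10⁻³

L ∝ R²T⁴, so L_A/L_1 = (R_A/R_1)²(T_A/T_1)⁴ = (0.322)² × (7087/1.470×10⁴)⁴ = 0.103684 × 0.0540232 = 5.60×10⁻³.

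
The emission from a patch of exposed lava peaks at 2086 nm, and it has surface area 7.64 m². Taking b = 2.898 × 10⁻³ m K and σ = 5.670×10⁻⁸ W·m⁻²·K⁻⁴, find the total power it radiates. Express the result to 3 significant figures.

P ≈ 1.61×10⁶ W

Wien's law: T = b/λ_max = 2.898×10⁻³/2.086×10⁻⁶ = 1389.26 K.
Area A = 7.64 m².
Then P = σAT⁴ = 5.670×10⁻⁸×7.64×(1389.26)⁴ = 1.61×10⁶ W.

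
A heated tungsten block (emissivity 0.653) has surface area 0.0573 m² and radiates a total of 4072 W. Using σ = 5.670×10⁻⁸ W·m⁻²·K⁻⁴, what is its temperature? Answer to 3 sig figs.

T ≈ 1.18×10³ K

Area A = 0.0573 m².
P = εσAT⁴ ⇒ T = (P/(εσA))^(1/4) = (4072/(0.653×5.670×10⁻⁸×0.0573))^(1/4) = 1.18×10³ K.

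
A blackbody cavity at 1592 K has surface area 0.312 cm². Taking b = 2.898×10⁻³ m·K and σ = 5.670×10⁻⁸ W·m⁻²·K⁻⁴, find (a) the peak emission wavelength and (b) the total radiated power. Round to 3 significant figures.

λ_max ≈ 1.82 μm; P ≈ 11.4 W

(a) λ_max = b/T = 2.898×10⁻³/1592 = 1.820×10⁻⁶ m = 1.82 μm.
Area A = 0.312 cm² = 3.12×10⁻⁵ m².
(b) P = σAT⁴ = 5.670×10⁻⁸×3.12×10⁻⁵×(1592)⁴ = 11.4 W.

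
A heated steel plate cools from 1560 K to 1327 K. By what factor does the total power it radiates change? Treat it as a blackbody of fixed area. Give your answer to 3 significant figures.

P ∝ T⁴, so P₂/P₁ = (T₂/T₁)⁴ = (1327/1560)⁴ = (0.850641)⁴ = 0.524.

P₂/P₁ ≈ 0.524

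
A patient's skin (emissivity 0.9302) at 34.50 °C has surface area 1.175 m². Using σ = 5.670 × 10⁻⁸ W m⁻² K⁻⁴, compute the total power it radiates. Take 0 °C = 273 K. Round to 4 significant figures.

T = 34.50 °C + 273 = 307.50 K.
Area A = 1.175 m².
P = εσAT⁴ = 0.9302 × 5.670×10⁻⁸ × 1.175 × (307.50)⁴ = 554.1 W.

P ≈ 554.1 W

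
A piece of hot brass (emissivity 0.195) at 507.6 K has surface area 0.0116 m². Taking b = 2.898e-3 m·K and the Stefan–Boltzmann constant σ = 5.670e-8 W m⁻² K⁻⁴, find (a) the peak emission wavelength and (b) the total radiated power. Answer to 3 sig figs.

(a) λ_max = b/T = 2.898×10⁻³/507.6 = 5.709×10⁻⁶ m = 5.71 μm.
Area A = 0.0116 m².
(b) P = εσAT⁴ = 0.195×5.670×10⁻⁸×0.0116×(507.6)⁴ = 8.51 W.

λ_max ≈ 5.71 μm; P ≈ 8.51 W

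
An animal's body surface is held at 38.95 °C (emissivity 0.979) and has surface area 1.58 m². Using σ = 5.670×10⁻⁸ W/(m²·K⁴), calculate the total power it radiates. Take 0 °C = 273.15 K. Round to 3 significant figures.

P ≈ 832 W

T = 38.95 °C + 273.15 = 312.10 K.
Area A = 1.58 m².
P = εσAT⁴ = 0.979 × 5.670×10⁻⁸ × 1.58 × (312.10)⁴ = 832 W.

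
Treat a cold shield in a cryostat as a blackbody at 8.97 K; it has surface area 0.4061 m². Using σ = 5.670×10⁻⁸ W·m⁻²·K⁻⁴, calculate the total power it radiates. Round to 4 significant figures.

P ≈ 1.491×10⁻⁴ W

Area A = 0.4061 m².
P = σAT⁴ = 5.670×10⁻⁸ × 0.4061 × (8.97)⁴ = 1.491×10⁻⁴ W.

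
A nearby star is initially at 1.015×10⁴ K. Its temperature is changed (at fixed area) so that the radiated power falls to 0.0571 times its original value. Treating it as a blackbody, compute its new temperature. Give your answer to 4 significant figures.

P ∝ T⁴, so T₂/T₁ = (P₂/P₁)^(1/4) = (0.0571)^(1/4) = 0.488831.
T₂ = 1.015×10⁴ × 0.488831 = 4962 K.

T₂ ≈ 4962 K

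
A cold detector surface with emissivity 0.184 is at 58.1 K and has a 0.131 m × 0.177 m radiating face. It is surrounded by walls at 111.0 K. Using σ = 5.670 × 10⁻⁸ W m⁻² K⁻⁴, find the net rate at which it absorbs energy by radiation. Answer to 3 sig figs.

Net gain ≈ 0.0340 W

Area A = 0.131 × 0.177 = 0.023187 m².
Net radiated power P_net = εσA(T⁴ − T₀⁴) = 0.184×5.670×10⁻⁸×0.023187×(58.1⁴ − 111.0⁴).
T⁴ − T₀⁴ = 1.13947×10⁷ − 1.51807×10⁸ = -1.40412×10⁸ K⁴, so P_net = -0.0340 W — negative, meaning a net gain of 0.0340 W.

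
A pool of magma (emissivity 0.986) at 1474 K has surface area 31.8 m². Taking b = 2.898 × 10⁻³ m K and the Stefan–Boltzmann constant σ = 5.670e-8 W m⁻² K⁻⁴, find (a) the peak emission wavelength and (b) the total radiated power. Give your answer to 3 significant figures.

λ_max ≈ 1.97 μm; P ≈ 8.39×10⁶ W

(a) λ_max = b/T = 2.898×10⁻³/1474 = 1.966×10⁻⁶ m = 1.97 μm.
Area A = 31.8 m².
(b) P = εσAT⁴ = 0.986×5.670×10⁻⁸×31.8×(1474)⁴ = 8.39×10⁶ W.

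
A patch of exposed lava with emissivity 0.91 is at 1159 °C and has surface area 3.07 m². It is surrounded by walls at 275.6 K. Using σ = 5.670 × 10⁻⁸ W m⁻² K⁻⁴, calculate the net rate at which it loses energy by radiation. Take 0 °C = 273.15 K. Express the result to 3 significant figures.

T = 1159 °C + 273.15 = 1432.15 K.
Area A = 3.07 m².
Net radiated power P_net = εσA(T⁴ − T₀⁴) = 0.91×5.670×10⁻⁸×3.07×(1432.15⁴ − 275.6⁴).
T⁴ − T₀⁴ = 4.20682×10¹² − 5.76922×10⁹ = 4.20105×10¹² K⁴, so P_net = 6.65×10⁵ W.

Net loss ≈ 6.65×10⁵ W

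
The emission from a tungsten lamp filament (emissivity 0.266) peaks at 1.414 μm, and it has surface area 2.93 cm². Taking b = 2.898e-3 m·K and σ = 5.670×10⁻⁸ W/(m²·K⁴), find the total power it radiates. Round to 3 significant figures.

Wien's law: T = b/λ_max = 2.898×10⁻³/1.414×10⁻⁶ = 2049.50 K.
Area A = 2.93 cm² = 2.93×10⁻⁴ m².
Then P = εσAT⁴ = 0.266×5.670×10⁻⁸×2.93×10⁻⁴×(2049.50)⁴ = 78.0 W.

P ≈ 78.0 W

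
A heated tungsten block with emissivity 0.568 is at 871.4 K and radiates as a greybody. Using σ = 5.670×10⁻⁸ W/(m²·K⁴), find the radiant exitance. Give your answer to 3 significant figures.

Stefan–Boltzmann: I = εσT⁴ = 0.568 × 5.670×10⁻⁸ × (871.4)⁴ = 1.86×10⁴ W/m².

I ≈ 1.86×10⁴ W/m²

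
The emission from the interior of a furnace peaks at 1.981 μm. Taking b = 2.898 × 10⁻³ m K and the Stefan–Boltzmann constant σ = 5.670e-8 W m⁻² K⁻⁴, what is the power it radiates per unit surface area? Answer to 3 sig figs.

I ≈ 2.60×10⁵ W/m²

Wien's law: T = b/λ_max = 2.898×10⁻³/1.981×10⁻⁶ = 1462.90 K.
Then I = σT⁴ = 5.670×10⁻⁸×(1462.90)⁴ = 2.60×10⁵ W/m².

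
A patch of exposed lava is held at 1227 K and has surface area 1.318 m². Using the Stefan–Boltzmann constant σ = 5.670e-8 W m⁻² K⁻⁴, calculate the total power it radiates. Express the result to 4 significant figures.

Area A = 1.318 m².
P = σAT⁴ = 5.670×10⁻⁸ × 1.318 × (1227)⁴ = 1.694×10⁵ W.

P ≈ 1.694×10⁵ W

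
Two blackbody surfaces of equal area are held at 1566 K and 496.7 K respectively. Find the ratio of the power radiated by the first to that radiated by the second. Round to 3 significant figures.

With equal areas, P₁/P₂ = (T₁/T₂)⁴ = (1566/496.7)⁴ = 98.8.

P₁/P₂ ≈ 98.8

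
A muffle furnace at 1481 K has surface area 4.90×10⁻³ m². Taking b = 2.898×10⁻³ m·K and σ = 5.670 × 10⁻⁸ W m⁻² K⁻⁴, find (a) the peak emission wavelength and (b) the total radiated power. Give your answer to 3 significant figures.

(a) λ_max = b/T = 2.898×10⁻³/1481 = 1.957×10⁻⁶ m = 1.96×10³ nm.
Area A = 4.90×10⁻³ m².
(b) P = σAT⁴ = 5.670×10⁻⁸×4.90×10⁻³×(1481)⁴ = 1.34×10³ W.

λ_max ≈ 1.96×10³ nm; P ≈ 1.34×10³ W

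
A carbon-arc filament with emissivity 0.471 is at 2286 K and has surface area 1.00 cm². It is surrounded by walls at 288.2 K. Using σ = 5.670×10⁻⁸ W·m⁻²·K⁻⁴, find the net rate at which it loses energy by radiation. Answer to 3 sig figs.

Net loss ≈ 72.9 W

Area A = 1.00 cm² = 1.00×10⁻⁴ m².
Net radiated power P_net = εσA(T⁴ − T₀⁴) = 0.471×5.670×10⁻⁸×1.00×10⁻⁴×(2286⁴ − 288.2⁴).
T⁴ − T₀⁴ = 2.73089×10¹³ − 6.89884×10⁹ = 2.73020×10¹³ K⁴, so P_net = 72.9 W.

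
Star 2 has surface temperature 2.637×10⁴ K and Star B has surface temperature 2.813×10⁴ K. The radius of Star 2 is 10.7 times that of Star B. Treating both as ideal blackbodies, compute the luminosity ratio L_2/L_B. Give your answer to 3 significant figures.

L ∝ R²T⁴, so L_2/L_B = (R_2/R_B)²(T_2/T_B)⁴ = (10.7)² × (2.637×10⁴/2.813×10⁴)⁴ = 114.49 × 0.772257 = 88.4.

L_2/L_B ≈ 88.4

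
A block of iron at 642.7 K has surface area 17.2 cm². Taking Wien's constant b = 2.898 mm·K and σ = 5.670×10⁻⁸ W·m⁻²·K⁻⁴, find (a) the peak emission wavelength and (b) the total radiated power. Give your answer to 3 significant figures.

(a) λ_max = b/T = 2.898×10⁻³/642.7 = 4.509×10⁻⁶ m = 4.51 μm.
Area A = 17.2 cm² = 1.72×10⁻³ m².
(b) P = σAT⁴ = 5.670×10⁻⁸×1.72×10⁻³×(642.7)⁴ = 16.6 W.

λ_max ≈ 4.51 μm; P ≈ 16.6 W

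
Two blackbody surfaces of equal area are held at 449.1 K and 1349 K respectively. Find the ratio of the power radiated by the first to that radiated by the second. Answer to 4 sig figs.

P₁/P₂ ≈ 0.01228

With equal areas, P₁/P₂ = (T₁/T₂)⁴ = (449.1/1349)⁴ = 0.01228.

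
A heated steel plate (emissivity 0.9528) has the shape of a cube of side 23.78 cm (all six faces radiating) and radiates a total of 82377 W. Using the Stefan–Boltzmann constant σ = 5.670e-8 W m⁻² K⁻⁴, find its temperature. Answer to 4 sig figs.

Area A = 6s² = 6×(0.2378 m)² = 0.339293 m².
P = εσAT⁴ ⇒ T = (P/(εσA))^(1/4) = (82377/(0.9528×5.670×10⁻⁸×0.339293))^(1/4) = 1456 K.

T ≈ 1456 K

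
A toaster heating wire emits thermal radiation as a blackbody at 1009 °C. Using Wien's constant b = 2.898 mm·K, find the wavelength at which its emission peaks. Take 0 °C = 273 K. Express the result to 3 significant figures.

λ_max ≈ 2.26×10³ nm

T = 1009 °C + 273 = 1282 K.
Wien's displacement law: λ_max = b/T = (2.898×10⁻³ m·K)/(1282 K) = 2.261×10⁻⁶ m.
That is 2.26×10³ nm, in the infrared range.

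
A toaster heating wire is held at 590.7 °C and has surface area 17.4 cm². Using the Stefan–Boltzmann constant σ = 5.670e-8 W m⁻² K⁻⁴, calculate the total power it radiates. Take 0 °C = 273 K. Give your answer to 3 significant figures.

T = 590.7 °C + 273 = 863.7 K.
Area A = 17.4 cm² = 1.74×10⁻³ m².
P = σAT⁴ = 5.670×10⁻⁸ × 1.74×10⁻³ × (863.7)⁴ = 54.9 W.

P ≈ 54.9 W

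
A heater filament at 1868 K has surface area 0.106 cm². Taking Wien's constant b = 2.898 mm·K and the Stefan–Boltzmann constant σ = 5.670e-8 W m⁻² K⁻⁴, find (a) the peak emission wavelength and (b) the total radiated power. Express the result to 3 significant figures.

(a) λ_max = b/T = 2.898×10⁻³/1868 = 1.551×10⁻⁶ m = 1.55×10³ nm.
Area A = 0.106 cm² = 1.06×10⁻⁵ m².
(b) P = σAT⁴ = 5.670×10⁻⁸×1.06×10⁻⁵×(1868)⁴ = 7.32 W.

λ_max ≈ 1.55×10³ nm; P ≈ 7.32 W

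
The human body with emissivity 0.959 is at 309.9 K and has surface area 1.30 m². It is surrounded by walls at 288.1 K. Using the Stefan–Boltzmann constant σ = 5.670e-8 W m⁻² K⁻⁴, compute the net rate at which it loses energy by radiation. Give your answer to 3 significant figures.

Area A = 1.30 m².
Net radiated power P_net = εσA(T⁴ − T₀⁴) = 0.959×5.670×10⁻⁸×1.30×(309.9⁴ − 288.1⁴).
T⁴ − T₀⁴ = 9.22330×10⁹ − 6.88927×10⁹ = 2.33403×10⁹ K⁴, so P_net = 165 W.

Net loss ≈ 165 W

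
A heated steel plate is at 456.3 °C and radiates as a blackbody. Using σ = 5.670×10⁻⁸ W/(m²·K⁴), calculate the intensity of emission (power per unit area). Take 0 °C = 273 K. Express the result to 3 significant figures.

I ≈ 1.60×10⁴ W/m²

T = 456.3 °C + 273 = 729.3 K.
Stefan–Boltzmann: I = σT⁴ = 5.670×10⁻⁸ × (729.3)⁴ = 1.60×10⁴ W/m².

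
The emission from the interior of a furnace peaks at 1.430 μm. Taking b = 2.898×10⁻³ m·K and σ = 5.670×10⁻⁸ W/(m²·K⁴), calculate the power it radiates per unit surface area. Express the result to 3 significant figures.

Wien's law: T = b/λ_max = 2.898×10⁻³/1.430×10⁻⁶ = 2026.57 K.
Then I = σT⁴ = 5.670×10⁻⁸×(2026.57)⁴ = 9.56×10⁵ W/m².

I ≈ 9.56×10⁵ W/m²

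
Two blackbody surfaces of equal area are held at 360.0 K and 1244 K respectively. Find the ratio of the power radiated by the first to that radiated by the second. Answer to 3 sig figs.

With equal areas, P₁/P₂ = (T₁/T₂)⁴ = (360.0/1244)⁴ = 7.01×10⁻³.

P₁/P₂ ≈ 7.01×10⁻³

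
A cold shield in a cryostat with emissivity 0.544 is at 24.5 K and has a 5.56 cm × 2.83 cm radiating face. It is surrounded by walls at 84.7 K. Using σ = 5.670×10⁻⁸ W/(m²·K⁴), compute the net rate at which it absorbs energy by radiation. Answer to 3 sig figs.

Area A = 0.0556 × 0.0283 = 1.57348×10⁻³ m².
Net radiated power P_net = εσA(T⁴ − T₀⁴) = 0.544×5.670×10⁻⁸×1.57348×10⁻³×(24.5⁴ − 84.7⁴).
T⁴ − T₀⁴ = 3.60300×10⁵ − 5.14676×10⁷ = -5.11073×10⁷ K⁴, so P_net = -2.48×10⁻³ W — negative, meaning a net gain of 2.48×10⁻³ W.

Net gain ≈ 2.48×10⁻³ W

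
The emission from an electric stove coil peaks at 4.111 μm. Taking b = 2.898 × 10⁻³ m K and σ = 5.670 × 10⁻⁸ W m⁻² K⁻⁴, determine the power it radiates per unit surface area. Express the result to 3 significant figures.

I ≈ 1.40×10⁴ W/m²

Wien's law: T = b/λ_max = 2.898×10⁻³/4.111×10⁻⁶ = 704.938 K.
Then I = σT⁴ = 5.670×10⁻⁸×(704.938)⁴ = 1.40×10⁴ W/m².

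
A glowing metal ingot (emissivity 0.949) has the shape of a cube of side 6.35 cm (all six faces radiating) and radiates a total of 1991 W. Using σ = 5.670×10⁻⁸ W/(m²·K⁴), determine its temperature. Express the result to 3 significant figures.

Area A = 6s² = 6×(0.0635 m)² = 0.0241935 m².
P = εσAT⁴ ⇒ T = (P/(εσA))^(1/4) = (1991/(0.949×5.670×10⁻⁸×0.0241935))^(1/4) = 1.11×10³ K.

T ≈ 1.11×10³ K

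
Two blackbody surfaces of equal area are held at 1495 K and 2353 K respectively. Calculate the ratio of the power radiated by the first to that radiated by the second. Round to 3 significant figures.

P₁/P₂ ≈ 0.163

With equal areas, P₁/P₂ = (T₁/T₂)⁴ = (1495/2353)⁴ = 0.163.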